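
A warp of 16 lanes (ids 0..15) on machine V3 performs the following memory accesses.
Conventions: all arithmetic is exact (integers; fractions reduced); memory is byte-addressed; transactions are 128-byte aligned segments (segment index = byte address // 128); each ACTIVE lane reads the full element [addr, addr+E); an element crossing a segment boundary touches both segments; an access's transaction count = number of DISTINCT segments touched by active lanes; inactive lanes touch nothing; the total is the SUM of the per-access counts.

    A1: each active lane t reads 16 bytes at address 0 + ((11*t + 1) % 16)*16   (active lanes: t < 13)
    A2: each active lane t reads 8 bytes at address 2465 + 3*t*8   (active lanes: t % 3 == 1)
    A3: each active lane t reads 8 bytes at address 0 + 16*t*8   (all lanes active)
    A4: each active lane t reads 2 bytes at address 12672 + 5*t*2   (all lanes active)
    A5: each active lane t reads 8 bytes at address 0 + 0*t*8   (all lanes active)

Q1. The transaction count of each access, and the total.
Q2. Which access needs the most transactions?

A1: 2 transactions
A2: 3 transactions
A3: 16 transactions
A4: 2 transactions
A5: 1 transaction

Answer: 2,3,16,2,1; total 24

Answer: A3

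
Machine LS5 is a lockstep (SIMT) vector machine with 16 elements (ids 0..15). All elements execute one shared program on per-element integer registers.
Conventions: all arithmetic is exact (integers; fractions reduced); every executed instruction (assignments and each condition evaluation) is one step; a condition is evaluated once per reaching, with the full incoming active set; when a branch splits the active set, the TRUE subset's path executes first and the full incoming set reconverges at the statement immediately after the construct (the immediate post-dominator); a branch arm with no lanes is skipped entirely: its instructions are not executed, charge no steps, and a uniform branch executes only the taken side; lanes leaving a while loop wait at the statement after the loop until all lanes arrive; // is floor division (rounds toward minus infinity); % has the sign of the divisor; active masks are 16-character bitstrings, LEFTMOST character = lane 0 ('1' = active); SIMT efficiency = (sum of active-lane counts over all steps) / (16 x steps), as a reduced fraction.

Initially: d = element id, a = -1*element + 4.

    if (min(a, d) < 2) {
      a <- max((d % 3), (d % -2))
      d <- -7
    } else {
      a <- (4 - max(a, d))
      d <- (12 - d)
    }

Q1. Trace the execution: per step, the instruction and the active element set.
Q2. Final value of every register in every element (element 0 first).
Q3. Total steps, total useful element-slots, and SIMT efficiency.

step 0: eval (min(a, d) < 2)         1111111111111111
step 1: a <- max((d % 3), (d % -2))  1101111111111111
step 2: d <- -7                      1101111111111111
step 3: a <- (4 - max(a, d))         0010000000000000
step 4: d <- (12 - d)                0010000000000000

Answer: 5 steps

d: -7,-7,10,-7,-7,-7,-7,-7,-7,-7,-7,-7,-7,-7,-7,-7
a: 0,1,2,0,1,2,0,1,2,0,1,2,0,1,2,0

steps = 5; useful = 48; efficiency = 48/80 = 3/5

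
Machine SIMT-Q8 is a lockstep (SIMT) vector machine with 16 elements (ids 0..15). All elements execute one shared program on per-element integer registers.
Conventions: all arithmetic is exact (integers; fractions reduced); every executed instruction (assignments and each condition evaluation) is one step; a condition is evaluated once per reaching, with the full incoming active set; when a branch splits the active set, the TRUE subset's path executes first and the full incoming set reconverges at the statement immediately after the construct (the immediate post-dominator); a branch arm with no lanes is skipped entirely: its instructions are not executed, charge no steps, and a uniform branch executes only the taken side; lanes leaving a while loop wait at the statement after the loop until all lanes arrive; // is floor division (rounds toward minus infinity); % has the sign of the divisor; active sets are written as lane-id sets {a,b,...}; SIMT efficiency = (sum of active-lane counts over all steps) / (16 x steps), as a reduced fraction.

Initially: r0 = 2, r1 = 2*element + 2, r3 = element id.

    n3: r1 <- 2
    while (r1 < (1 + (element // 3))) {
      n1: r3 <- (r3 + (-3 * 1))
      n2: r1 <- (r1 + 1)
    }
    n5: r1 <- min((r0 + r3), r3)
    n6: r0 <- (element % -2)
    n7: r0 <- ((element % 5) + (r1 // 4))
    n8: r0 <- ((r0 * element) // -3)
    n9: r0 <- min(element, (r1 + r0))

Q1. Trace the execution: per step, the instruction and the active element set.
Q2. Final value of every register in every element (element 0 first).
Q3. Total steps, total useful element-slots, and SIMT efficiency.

step 0: r1 <- 2                      {0,1,2,3,4,5,6,7,8,9,10,11,12,13,14,15}
step 1: eval (r1 < (1 + (element // 3))) {0,1,2,3,4,5,6,7,8,9,10,11,12,13,14,15}
step 2: r3 <- (r3 + (-3 * 1))        {6,7,8,9,10,11,12,13,14,15}
step 3: r1 <- (r1 + 1)               {6,7,8,9,10,11,12,13,14,15}
step 4: eval (r1 < (1 + (element // 3))) {6,7,8,9,10,11,12,13,14,15}
step 5: r3 <- (r3 + (-3 * 1))        {9,10,11,12,13,14,15}
step 6: r1 <- (r1 + 1)               {9,10,11,12,13,14,15}
step 7: eval (r1 < (1 + (element // 3))) {9,10,11,12,13,14,15}
step 8: r3 <- (r3 + (-3 * 1))        {12,13,14,15}
step 9: r1 <- (r1 + 1)               {12,13,14,15}
step 10: eval (r1 < (1 + (element // 3))) {12,13,14,15}
step 11: r3 <- (r3 + (-3 * 1))        {15}
step 12: r1 <- (r1 + 1)               {15}
step 13: eval (r1 < (1 + (element // 3))) {15}
step 14: r1 <- min((r0 + r3), r3)     {0,1,2,3,4,5,6,7,8,9,10,11,12,13,14,15}
step 15: r0 <- (element % -2)         {0,1,2,3,4,5,6,7,8,9,10,11,12,13,14,15}
step 16: r0 <- ((element % 5) + (r1 // 4)) {0,1,2,3,4,5,6,7,8,9,10,11,12,13,14,15}
step 17: r0 <- ((r0 * element) // -3) {0,1,2,3,4,5,6,7,8,9,10,11,12,13,14,15}
step 18: r0 <- min(element, (r1 + r0)) {0,1,2,3,4,5,6,7,8,9,10,11,12,13,14,15}

Answer: 19 steps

r0: 0,0,0,0,-3,3,1,-3,-6,-9,0,-3,-5,-14,-19,3
r1: 0,1,2,3,4,5,3,4,5,3,4,5,3,4,5,3
r3: 0,1,2,3,4,5,3,4,5,3,4,5,3,4,5,3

steps = 19; useful = 178; efficiency = 178/304 = 89/152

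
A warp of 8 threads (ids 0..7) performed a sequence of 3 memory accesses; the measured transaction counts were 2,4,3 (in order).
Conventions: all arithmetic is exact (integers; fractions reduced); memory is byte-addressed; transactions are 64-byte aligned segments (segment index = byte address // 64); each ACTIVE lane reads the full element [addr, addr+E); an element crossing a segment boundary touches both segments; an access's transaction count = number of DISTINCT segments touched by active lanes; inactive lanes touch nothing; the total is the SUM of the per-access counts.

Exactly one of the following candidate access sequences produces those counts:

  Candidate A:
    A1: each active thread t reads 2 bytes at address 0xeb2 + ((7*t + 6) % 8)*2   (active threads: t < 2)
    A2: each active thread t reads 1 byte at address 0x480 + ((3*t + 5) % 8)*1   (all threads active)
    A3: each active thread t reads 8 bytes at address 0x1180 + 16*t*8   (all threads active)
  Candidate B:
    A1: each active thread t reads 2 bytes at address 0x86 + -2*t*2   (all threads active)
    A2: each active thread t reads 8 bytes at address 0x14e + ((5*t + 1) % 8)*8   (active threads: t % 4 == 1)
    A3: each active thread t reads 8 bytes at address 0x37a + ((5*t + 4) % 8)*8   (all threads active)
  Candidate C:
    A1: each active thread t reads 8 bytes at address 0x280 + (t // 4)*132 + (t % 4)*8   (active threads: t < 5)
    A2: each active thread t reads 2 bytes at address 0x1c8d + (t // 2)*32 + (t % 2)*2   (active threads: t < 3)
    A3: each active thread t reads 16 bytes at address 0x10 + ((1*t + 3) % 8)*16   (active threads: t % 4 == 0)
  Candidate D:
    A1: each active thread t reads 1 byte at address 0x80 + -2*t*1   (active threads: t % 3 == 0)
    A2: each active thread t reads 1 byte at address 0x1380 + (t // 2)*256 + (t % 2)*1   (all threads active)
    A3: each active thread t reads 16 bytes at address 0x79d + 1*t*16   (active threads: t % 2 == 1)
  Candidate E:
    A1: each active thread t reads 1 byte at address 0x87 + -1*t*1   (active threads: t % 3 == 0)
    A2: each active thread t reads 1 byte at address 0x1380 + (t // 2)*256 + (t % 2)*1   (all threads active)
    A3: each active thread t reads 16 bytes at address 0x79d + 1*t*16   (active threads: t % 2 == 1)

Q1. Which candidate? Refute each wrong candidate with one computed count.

A: A1 gives 1 transaction, not 2
B: A2 gives 2 transactions, not 4
C: A2 gives 1 transaction, not 4
E: A1 gives 1 transaction, not 2
D: all counts match (2,4,3)

Answer: D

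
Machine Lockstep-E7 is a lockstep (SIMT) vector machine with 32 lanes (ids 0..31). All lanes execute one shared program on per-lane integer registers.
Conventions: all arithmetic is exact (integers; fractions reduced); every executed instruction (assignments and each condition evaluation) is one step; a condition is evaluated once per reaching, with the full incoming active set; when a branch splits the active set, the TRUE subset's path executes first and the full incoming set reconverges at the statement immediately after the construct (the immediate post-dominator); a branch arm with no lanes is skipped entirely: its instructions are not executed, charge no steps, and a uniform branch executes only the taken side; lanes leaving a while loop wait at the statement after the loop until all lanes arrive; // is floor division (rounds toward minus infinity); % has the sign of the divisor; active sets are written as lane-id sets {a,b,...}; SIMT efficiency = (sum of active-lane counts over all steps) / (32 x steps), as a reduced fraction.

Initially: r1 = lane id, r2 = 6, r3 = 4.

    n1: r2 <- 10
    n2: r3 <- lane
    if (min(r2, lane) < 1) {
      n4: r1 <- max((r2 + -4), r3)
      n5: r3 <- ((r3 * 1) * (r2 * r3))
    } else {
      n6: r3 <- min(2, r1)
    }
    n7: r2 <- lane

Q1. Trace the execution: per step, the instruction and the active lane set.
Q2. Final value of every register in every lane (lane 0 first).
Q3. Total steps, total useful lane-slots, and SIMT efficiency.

step 0: r2 <- 10                     {0,1,2,3,4,5,6,7,8,9,10,11,12,13,14,15,16,17,18,19,20,21,22,23,24,25,26,27,28,29,30,31}
step 1: r3 <- lane                   {0,1,2,3,4,5,6,7,8,9,10,11,12,13,14,15,16,17,18,19,20,21,22,23,24,25,26,27,28,29,30,31}
step 2: eval (min(r2, lane) < 1)     {0,1,2,3,4,5,6,7,8,9,10,11,12,13,14,15,16,17,18,19,20,21,22,23,24,25,26,27,28,29,30,31}
step 3: r1 <- max((r2 + -4), r3)     {0}
step 4: r3 <- ((r3 * 1) * (r2 * r3)) {0}
step 5: r3 <- min(2, r1)             {1,2,3,4,5,6,7,8,9,10,11,12,13,14,15,16,17,18,19,20,21,22,23,24,25,26,27,28,29,30,31}
step 6: r2 <- lane                   {0,1,2,3,4,5,6,7,8,9,10,11,12,13,14,15,16,17,18,19,20,21,22,23,24,25,26,27,28,29,30,31}

Answer: 7 steps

r1: 6,1,2,3,4,5,6,7,8,9,10,11,12,13,14,15,16,17,18,19,20,21,22,23,24,25,26,27,28,29,30,31
r2: 0,1,2,3,4,5,6,7,8,9,10,11,12,13,14,15,16,17,18,19,20,21,22,23,24,25,26,27,28,29,30,31
r3: 0,1,2,2,2,2,2,2,2,2,2,2,2,2,2,2,2,2,2,2,2,2,2,2,2,2,2,2,2,2,2,2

steps = 7; useful = 161; efficiency = 161/224 = 23/32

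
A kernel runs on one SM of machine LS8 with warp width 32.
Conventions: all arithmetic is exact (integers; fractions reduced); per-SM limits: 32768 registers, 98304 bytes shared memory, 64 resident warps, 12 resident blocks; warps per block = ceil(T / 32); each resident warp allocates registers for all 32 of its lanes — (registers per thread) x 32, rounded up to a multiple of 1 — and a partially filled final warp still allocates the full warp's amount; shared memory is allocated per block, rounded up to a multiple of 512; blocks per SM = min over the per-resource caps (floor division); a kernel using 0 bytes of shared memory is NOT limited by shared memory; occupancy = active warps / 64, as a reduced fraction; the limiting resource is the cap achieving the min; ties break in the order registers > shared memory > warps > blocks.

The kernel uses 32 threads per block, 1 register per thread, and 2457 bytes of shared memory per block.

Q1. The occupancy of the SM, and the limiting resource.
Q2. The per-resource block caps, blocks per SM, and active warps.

Answer: occupancy 3/16, limited by blocks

registers: 1024 blocks
shared memory: 38 blocks
warps: 64 blocks
blocks: 12 blocks

Answer: 12 blocks, 12 active warps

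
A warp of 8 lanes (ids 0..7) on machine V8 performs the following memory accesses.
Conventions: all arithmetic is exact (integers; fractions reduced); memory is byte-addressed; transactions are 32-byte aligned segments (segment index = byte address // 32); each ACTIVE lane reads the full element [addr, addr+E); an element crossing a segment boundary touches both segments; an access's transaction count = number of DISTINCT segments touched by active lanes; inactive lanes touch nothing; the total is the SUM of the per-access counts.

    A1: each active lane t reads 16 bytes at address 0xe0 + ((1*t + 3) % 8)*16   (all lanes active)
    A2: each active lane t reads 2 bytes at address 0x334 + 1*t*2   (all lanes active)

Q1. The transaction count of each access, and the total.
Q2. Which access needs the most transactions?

A1: 4 transactions
A2: 2 transactions

Answer: 4,2; total 6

Answer: A1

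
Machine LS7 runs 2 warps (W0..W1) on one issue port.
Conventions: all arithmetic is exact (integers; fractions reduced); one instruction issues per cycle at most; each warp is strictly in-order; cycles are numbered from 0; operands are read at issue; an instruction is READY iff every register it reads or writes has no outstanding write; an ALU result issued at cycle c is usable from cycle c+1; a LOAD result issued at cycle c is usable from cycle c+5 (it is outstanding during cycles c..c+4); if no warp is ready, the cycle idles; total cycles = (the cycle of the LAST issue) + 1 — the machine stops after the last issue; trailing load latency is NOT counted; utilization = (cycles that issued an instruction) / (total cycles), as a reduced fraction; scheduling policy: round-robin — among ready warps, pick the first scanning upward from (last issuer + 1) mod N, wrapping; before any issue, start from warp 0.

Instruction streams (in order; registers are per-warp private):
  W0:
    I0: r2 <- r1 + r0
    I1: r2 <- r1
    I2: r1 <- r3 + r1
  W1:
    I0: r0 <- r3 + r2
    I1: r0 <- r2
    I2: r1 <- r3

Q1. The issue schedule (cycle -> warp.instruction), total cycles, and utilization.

cycle 0: W0.I0
cycle 1: W1.I0
cycle 2: W0.I1
cycle 3: W1.I1
cycle 4: W0.I2
cycle 5: W1.I2

Answer: 6 cycles, utilization 1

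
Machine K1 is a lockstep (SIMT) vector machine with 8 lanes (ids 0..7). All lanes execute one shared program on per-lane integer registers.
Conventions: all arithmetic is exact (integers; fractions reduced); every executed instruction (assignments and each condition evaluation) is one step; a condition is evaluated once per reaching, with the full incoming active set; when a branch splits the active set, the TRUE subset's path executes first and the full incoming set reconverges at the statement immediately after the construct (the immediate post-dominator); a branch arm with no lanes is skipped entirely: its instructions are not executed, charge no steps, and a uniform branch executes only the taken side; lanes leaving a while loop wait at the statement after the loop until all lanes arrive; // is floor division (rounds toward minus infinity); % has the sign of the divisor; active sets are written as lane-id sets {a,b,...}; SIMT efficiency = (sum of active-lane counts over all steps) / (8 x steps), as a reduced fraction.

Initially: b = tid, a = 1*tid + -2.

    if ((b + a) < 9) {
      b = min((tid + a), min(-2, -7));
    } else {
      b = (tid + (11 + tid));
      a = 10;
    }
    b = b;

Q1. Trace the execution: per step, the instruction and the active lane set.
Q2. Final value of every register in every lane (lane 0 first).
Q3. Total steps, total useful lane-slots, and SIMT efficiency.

step 0: eval ((b + a) < 9)           {0,1,2,3,4,5,6,7}
step 1: b <- min((tid + a), min(-2, -7)) {0,1,2,3,4,5}
step 2: b <- (tid + (11 + tid))      {6,7}
step 3: a <- 10                      {6,7}
step 4: b <- b                       {0,1,2,3,4,5,6,7}

Answer: 5 steps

b: -7,-7,-7,-7,-7,-7,23,25
a: -2,-1,0,1,2,3,10,10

steps = 5; useful = 26; efficiency = 26/40 = 13/20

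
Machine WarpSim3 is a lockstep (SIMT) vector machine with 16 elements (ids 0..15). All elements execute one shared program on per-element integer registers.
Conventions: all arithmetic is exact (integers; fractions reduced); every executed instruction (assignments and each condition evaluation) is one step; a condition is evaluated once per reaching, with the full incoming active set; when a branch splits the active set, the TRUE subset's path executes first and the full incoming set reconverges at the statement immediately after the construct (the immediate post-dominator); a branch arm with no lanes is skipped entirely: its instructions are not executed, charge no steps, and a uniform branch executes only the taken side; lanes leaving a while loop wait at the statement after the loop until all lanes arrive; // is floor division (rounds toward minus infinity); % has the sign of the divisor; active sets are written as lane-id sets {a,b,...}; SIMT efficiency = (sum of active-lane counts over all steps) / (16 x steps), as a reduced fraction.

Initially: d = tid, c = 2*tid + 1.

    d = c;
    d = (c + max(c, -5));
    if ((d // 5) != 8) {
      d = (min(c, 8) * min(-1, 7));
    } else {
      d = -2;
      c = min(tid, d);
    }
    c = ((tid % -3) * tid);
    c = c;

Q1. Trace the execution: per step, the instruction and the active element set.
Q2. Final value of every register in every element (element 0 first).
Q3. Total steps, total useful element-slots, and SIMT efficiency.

step 0: d <- c                       {0,1,2,3,4,5,6,7,8,9,10,11,12,13,14,15}
step 1: d <- (c + max(c, -5))        {0,1,2,3,4,5,6,7,8,9,10,11,12,13,14,15}
step 2: eval ((d // 5) != 8)         {0,1,2,3,4,5,6,7,8,9,10,11,12,13,14,15}
step 3: d <- (min(c, 8) * min(-1, 7)) {0,1,2,3,4,5,6,7,8,9,11,12,13,14,15}
step 4: d <- -2                      {10}
step 5: c <- min(tid, d)             {10}
step 6: c <- ((tid % -3) * tid)      {0,1,2,3,4,5,6,7,8,9,10,11,12,13,14,15}
step 7: c <- c                       {0,1,2,3,4,5,6,7,8,9,10,11,12,13,14,15}

Answer: 8 steps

d: -1,-3,-5,-7,-8,-8,-8,-8,-8,-8,-2,-8,-8,-8,-8,-8
c: 0,-2,-2,0,-8,-5,0,-14,-8,0,-20,-11,0,-26,-14,0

steps = 8; useful = 97; efficiency = 97/128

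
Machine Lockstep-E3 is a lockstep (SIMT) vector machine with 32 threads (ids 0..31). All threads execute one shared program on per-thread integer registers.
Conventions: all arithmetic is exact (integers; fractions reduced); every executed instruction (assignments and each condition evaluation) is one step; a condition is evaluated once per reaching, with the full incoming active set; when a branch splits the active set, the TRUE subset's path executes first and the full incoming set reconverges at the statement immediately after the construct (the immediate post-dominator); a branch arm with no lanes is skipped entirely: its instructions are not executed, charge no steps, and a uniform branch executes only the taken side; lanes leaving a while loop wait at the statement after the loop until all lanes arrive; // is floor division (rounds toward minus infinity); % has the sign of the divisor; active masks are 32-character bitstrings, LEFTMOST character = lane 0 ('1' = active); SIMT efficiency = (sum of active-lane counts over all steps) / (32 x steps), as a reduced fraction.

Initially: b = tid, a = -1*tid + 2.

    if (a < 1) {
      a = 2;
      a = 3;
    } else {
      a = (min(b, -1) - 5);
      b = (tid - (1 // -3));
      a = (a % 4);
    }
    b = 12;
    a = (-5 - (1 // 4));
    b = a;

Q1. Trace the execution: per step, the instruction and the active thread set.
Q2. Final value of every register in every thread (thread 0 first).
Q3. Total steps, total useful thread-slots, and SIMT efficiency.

step 0: eval (a < 1)                 11111111111111111111111111111111
step 1: a <- 2                       00111111111111111111111111111111
step 2: a <- 3                       00111111111111111111111111111111
step 3: a <- (min(b, -1) - 5)        11000000000000000000000000000000
step 4: b <- (tid - (1 // -3))       11000000000000000000000000000000
step 5: a <- (a % 4)                 11000000000000000000000000000000
step 6: b <- 12                      11111111111111111111111111111111
step 7: a <- (-5 - (1 // 4))         11111111111111111111111111111111
step 8: b <- a                       11111111111111111111111111111111

Answer: 9 steps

b: -5,-5,-5,-5,-5,-5,-5,-5,-5,-5,-5,-5,-5,-5,-5,-5,-5,-5,-5,-5,-5,-5,-5,-5,-5,-5,-5,-5,-5,-5,-5,-5
a: -5,-5,-5,-5,-5,-5,-5,-5,-5,-5,-5,-5,-5,-5,-5,-5,-5,-5,-5,-5,-5,-5,-5,-5,-5,-5,-5,-5,-5,-5,-5,-5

steps = 9; useful = 194; efficiency = 194/288 = 97/144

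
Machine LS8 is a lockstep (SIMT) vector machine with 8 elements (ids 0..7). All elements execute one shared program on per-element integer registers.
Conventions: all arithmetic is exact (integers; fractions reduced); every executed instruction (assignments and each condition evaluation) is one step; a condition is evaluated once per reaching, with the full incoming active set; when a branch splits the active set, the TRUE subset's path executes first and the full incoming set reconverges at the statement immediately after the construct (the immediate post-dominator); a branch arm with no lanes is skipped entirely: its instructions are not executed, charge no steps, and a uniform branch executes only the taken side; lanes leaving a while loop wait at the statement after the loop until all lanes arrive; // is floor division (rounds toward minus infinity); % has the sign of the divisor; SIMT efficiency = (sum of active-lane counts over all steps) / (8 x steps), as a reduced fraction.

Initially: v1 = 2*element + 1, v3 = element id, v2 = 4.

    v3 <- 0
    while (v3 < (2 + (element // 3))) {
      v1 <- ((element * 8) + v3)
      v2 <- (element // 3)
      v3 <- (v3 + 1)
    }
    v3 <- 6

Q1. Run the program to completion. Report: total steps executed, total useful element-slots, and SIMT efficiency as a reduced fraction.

Answer: 19 steps, 116 useful, 29/38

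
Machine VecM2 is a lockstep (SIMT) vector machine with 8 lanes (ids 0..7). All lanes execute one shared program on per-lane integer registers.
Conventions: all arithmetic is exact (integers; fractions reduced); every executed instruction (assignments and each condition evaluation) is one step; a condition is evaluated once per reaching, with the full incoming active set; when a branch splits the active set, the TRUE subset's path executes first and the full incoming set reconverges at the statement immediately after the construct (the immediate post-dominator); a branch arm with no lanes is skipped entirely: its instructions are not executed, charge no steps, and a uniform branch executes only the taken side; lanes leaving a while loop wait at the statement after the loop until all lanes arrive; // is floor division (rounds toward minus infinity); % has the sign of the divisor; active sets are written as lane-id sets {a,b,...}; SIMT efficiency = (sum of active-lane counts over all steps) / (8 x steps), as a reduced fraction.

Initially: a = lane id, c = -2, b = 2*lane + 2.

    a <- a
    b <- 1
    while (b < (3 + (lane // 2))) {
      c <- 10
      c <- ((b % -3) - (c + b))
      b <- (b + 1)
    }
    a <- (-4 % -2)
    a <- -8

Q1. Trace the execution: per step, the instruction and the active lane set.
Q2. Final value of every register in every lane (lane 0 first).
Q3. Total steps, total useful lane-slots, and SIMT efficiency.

step 0: a <- a                       {0,1,2,3,4,5,6,7}
step 1: b <- 1                       {0,1,2,3,4,5,6,7}
step 2: eval (b < (3 + (lane // 2))) {0,1,2,3,4,5,6,7}
step 3: c <- 10                      {0,1,2,3,4,5,6,7}
step 4: c <- ((b % -3) - (c + b))    {0,1,2,3,4,5,6,7}
step 5: b <- (b + 1)                 {0,1,2,3,4,5,6,7}
step 6: eval (b < (3 + (lane // 2))) {0,1,2,3,4,5,6,7}
step 7: c <- 10                      {0,1,2,3,4,5,6,7}
step 8: c <- ((b % -3) - (c + b))    {0,1,2,3,4,5,6,7}
step 9: b <- (b + 1)                 {0,1,2,3,4,5,6,7}
step 10: eval (b < (3 + (lane // 2))) {0,1,2,3,4,5,6,7}
step 11: c <- 10                      {2,3,4,5,6,7}
step 12: c <- ((b % -3) - (c + b))    {2,3,4,5,6,7}
step 13: b <- (b + 1)                 {2,3,4,5,6,7}
step 14: eval (b < (3 + (lane // 2))) {2,3,4,5,6,7}
step 15: c <- 10                      {4,5,6,7}
step 16: c <- ((b % -3) - (c + b))    {4,5,6,7}
step 17: b <- (b + 1)                 {4,5,6,7}
step 18: eval (b < (3 + (lane // 2))) {4,5,6,7}
step 19: c <- 10                      {6,7}
step 20: c <- ((b % -3) - (c + b))    {6,7}
step 21: b <- (b + 1)                 {6,7}
step 22: eval (b < (3 + (lane // 2))) {6,7}
step 23: a <- (-4 % -2)               {0,1,2,3,4,5,6,7}
step 24: a <- -8                      {0,1,2,3,4,5,6,7}

Answer: 25 steps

a: -8,-8,-8,-8,-8,-8,-8,-8
c: -13,-13,-13,-13,-16,-16,-16,-16
b: 3,3,4,4,5,5,6,6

steps = 25; useful = 152; efficiency = 152/200 = 19/25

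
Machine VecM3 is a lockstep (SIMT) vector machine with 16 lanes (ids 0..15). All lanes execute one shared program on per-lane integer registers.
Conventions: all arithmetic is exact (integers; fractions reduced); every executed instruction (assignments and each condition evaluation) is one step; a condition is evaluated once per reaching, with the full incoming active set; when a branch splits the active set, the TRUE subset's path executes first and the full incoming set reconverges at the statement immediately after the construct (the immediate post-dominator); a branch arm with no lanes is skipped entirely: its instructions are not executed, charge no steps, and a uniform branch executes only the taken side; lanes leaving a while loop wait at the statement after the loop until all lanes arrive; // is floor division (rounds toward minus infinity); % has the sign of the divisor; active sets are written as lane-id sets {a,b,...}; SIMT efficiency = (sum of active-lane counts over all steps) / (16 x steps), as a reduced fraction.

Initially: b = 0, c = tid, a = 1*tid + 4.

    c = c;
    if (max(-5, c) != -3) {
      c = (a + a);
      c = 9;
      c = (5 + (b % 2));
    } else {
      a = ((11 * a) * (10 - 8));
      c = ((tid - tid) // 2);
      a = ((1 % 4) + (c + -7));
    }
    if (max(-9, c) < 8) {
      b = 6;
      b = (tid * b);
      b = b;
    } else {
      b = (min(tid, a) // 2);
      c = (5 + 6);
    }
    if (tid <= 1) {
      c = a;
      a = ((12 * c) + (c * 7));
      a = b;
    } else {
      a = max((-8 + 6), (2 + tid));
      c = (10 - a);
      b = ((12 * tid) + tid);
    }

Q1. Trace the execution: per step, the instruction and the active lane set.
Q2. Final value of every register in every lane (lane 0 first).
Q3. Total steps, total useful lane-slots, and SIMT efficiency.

step 0: c <- c                       {0,1,2,3,4,5,6,7,8,9,10,11,12,13,14,15}
step 1: eval (max(-5, c) != -3)      {0,1,2,3,4,5,6,7,8,9,10,11,12,13,14,15}
step 2: c <- (a + a)                 {0,1,2,3,4,5,6,7,8,9,10,11,12,13,14,15}
step 3: c <- 9                       {0,1,2,3,4,5,6,7,8,9,10,11,12,13,14,15}
step 4: c <- (5 + (b % 2))           {0,1,2,3,4,5,6,7,8,9,10,11,12,13,14,15}
step 5: eval (max(-9, c) < 8)        {0,1,2,3,4,5,6,7,8,9,10,11,12,13,14,15}
step 6: b <- 6                       {0,1,2,3,4,5,6,7,8,9,10,11,12,13,14,15}
step 7: b <- (tid * b)               {0,1,2,3,4,5,6,7,8,9,10,11,12,13,14,15}
step 8: b <- b                       {0,1,2,3,4,5,6,7,8,9,10,11,12,13,14,15}
step 9: eval (tid <= 1)              {0,1,2,3,4,5,6,7,8,9,10,11,12,13,14,15}
step 10: c <- a                       {0,1}
step 11: a <- ((12 * c) + (c * 7))    {0,1}
step 12: a <- b                       {0,1}
step 13: a <- max((-8 + 6), (2 + tid)) {2,3,4,5,6,7,8,9,10,11,12,13,14,15}
step 14: c <- (10 - a)                {2,3,4,5,6,7,8,9,10,11,12,13,14,15}
step 15: b <- ((12 * tid) + tid)      {2,3,4,5,6,7,8,9,10,11,12,13,14,15}

Answer: 16 steps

b: 0,6,26,39,52,65,78,91,104,117,130,143,156,169,182,195
c: 4,5,6,5,4,3,2,1,0,-1,-2,-3,-4,-5,-6,-7
a: 0,6,4,5,6,7,8,9,10,11,12,13,14,15,16,17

steps = 16; useful = 208; efficiency = 208/256 = 13/16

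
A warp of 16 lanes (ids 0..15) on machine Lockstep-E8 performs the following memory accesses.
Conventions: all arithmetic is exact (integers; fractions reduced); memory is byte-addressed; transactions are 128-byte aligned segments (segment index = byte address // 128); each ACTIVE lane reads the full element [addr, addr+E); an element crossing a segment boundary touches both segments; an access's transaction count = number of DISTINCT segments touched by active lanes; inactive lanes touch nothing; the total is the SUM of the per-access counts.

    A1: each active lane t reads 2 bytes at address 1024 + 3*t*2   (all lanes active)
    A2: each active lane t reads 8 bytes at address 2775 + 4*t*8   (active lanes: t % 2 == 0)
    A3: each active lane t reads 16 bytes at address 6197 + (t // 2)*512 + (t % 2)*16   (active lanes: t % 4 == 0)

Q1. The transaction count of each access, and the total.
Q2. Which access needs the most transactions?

A1: 1 transaction
A2: 5 transactions
A3: 4 transactions

Answer: 1,5,4; total 10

Answer: A2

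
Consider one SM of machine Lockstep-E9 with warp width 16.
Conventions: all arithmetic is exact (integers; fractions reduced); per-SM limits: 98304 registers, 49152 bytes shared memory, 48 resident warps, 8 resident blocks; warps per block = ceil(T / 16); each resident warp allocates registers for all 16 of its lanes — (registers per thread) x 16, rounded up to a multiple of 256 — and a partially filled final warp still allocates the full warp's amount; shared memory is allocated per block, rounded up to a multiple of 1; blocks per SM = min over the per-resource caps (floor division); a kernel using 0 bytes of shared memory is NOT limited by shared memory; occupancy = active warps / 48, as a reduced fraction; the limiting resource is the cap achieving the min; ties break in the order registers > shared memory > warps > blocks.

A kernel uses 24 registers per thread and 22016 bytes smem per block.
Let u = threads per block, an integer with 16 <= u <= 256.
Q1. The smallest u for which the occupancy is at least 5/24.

Answer: u = 65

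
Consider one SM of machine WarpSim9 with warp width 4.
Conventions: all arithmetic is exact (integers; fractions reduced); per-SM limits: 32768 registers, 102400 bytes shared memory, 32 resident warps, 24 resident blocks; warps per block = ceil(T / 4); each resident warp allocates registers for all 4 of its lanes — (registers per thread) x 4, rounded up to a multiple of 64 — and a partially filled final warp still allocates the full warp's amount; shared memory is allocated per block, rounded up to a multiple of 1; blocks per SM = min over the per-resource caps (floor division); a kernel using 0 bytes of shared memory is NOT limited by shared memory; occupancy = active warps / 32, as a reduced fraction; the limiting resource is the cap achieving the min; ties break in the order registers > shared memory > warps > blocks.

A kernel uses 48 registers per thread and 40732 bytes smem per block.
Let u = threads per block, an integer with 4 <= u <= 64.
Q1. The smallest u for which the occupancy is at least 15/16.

Answer: u = 57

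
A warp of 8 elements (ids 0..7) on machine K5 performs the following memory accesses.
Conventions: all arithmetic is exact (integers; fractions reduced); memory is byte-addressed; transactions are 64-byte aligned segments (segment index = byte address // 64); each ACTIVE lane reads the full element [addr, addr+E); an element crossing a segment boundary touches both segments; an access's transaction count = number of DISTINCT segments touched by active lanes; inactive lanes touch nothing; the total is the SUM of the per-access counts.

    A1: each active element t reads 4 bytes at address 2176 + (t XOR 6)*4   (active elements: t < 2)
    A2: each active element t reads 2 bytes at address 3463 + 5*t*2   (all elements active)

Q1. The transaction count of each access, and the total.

A1: 1 transaction
A2: 2 transactions

Answer: 1,2; total 3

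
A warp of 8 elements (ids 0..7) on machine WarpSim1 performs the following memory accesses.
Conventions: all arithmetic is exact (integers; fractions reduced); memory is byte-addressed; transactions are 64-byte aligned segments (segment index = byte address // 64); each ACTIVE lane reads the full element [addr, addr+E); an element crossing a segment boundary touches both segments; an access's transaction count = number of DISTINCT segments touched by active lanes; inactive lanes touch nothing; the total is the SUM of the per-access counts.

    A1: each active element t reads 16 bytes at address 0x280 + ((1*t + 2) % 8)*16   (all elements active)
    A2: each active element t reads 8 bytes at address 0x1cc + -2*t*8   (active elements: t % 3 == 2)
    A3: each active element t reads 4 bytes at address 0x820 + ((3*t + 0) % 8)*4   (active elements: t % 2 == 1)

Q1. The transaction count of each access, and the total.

A1: 2 transactions
A2: 2 transactions
A3: 1 transaction

Answer: 2,2,1; total 5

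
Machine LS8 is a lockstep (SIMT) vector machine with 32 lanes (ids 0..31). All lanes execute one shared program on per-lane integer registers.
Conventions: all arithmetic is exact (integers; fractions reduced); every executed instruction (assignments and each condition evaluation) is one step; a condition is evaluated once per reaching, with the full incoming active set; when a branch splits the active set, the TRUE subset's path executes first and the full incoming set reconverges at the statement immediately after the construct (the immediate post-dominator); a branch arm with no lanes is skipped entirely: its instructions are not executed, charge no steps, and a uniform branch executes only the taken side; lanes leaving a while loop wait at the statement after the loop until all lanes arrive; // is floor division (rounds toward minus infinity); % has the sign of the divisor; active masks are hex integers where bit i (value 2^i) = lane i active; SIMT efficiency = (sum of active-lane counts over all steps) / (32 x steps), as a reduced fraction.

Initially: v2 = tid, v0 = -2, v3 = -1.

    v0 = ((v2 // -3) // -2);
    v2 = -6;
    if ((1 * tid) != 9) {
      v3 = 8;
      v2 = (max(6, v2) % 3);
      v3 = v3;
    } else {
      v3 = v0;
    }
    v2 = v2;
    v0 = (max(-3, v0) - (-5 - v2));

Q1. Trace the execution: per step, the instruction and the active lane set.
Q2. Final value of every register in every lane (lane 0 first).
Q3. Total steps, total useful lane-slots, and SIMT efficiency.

step 0: v0 <- ((v2 // -3) // -2)     0xffffffff
step 1: v2 <- -6                     0xffffffff
step 2: eval ((1 * tid) != 9)        0xffffffff
step 3: v3 <- 8                      0xfffffdff
step 4: v2 <- (max(6, v2) % 3)       0xfffffdff
step 5: v3 <- v3                     0xfffffdff
step 6: v3 <- v0                     0x00000200
step 7: v2 <- v2                     0xffffffff
step 8: v0 <- (max(-3, v0) - (-5 - v2)) 0xffffffff

Answer: 9 steps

v2: 0,0,0,0,0,0,0,0,0,-6,0,0,0,0,0,0,0,0,0,0,0,0,0,0,0,0,0,0,0,0,0,0
v0: 5,5,5,5,6,6,6,6,6,0,7,7,7,7,7,7,8,8,8,8,8,8,9,9,9,9,9,9,10,10,10,10
v3: 8,8,8,8,8,8,8,8,8,1,8,8,8,8,8,8,8,8,8,8,8,8,8,8,8,8,8,8,8,8,8,8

steps = 9; useful = 254; efficiency = 254/288 = 127/144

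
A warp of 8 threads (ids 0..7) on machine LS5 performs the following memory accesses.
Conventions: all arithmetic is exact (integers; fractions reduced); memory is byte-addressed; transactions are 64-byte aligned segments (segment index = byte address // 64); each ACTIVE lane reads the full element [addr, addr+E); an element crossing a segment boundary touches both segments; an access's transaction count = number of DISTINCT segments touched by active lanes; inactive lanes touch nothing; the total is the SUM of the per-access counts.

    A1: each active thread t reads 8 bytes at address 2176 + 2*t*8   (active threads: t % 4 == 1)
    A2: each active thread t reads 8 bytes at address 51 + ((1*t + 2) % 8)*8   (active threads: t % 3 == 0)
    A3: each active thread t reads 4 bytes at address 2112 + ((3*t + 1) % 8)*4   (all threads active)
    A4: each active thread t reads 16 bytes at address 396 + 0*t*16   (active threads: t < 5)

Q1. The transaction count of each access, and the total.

A1: 2 transactions
A2: 2 transactions
A3: 1 transaction
A4: 1 transaction

Answer: 2,2,1,1; total 6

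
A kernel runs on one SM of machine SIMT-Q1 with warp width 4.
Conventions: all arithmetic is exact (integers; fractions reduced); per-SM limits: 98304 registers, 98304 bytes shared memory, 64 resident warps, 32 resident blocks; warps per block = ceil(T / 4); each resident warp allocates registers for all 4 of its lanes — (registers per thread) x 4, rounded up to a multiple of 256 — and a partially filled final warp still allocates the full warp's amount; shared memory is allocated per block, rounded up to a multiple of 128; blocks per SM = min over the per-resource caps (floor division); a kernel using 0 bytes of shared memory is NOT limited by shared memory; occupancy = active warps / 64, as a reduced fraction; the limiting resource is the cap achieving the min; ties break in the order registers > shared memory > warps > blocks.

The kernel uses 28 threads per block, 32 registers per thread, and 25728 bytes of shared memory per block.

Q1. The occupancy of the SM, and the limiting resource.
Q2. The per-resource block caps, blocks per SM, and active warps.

Answer: occupancy 21/64, limited by shared memory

registers: 54 blocks
shared memory: 3 blocks
warps: 9 blocks
blocks: 32 blocks

Answer: 3 blocks, 21 active warps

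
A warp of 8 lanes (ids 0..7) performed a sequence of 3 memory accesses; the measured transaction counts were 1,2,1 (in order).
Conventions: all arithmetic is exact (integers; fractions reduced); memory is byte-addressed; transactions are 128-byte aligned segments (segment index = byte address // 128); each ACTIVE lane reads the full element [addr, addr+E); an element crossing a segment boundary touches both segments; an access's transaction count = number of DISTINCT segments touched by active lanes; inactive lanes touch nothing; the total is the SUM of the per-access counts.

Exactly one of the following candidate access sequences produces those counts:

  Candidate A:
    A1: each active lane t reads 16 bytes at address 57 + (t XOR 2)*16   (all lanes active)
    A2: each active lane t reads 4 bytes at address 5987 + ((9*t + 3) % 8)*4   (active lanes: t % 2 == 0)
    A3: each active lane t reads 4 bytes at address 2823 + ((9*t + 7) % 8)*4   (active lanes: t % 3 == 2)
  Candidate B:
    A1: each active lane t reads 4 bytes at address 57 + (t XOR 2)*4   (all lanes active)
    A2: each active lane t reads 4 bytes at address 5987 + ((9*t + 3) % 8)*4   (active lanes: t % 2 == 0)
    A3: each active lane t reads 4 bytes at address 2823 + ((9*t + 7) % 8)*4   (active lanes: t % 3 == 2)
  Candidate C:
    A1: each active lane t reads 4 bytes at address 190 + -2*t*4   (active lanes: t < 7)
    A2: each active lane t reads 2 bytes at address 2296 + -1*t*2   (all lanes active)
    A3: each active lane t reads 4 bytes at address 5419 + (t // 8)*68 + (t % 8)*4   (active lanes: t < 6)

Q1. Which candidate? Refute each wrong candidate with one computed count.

A: A1 gives 2 transactions, not 1
C: A2 gives 1 transaction, not 2
B: all counts match (1,2,1)

Answer: B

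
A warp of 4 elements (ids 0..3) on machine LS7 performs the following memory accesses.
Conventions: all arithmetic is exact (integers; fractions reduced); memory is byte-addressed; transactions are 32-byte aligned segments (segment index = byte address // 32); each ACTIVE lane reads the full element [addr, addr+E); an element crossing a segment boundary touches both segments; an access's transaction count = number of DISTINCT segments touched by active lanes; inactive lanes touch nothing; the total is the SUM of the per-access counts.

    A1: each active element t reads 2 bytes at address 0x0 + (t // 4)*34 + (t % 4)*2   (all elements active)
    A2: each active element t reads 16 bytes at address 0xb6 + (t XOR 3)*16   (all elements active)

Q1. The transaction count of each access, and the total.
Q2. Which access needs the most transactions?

A1: 1 transaction
A2: 3 transactions

Answer: 1,3; total 4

Answer: A2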